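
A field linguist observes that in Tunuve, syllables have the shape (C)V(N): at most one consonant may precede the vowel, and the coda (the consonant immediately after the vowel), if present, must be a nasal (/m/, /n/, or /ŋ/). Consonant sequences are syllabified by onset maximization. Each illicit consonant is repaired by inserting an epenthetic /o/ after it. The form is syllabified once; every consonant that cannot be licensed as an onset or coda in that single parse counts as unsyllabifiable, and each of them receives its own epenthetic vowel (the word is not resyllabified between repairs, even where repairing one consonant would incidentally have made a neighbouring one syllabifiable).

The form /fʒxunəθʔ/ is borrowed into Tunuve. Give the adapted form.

Under (C)V(N), the unsyllabifiable consonants are /f/, /ʒ/, /θ/, /ʔ/ (only a nasal (/m/, /n/, or /ŋ/) is licensed in coda position; onsets are limited to one consonant).
Epenthesis after each stranded consonant: /f/ → /fo/, /ʒ/ → /ʒo/, /θ/ → /θo/, /ʔ/ → /ʔo/.

foʒoxunəθoʔo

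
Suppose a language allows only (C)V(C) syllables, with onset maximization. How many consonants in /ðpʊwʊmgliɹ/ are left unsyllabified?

2

Syllabifying with onset maximization leaves /ð/, /g/ stranded (at most one coda consonant is licensed; onsets are limited to one consonant).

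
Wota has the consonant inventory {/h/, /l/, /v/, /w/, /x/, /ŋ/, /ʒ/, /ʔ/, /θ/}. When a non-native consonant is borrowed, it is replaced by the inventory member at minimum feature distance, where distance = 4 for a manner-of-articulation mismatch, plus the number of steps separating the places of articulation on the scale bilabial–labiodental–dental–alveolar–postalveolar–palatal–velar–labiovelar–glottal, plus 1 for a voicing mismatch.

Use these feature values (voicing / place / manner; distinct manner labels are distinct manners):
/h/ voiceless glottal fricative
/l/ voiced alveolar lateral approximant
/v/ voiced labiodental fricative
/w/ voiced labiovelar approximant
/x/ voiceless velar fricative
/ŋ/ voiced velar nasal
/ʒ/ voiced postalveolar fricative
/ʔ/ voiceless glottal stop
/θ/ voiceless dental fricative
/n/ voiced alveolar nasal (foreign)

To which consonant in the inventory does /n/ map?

/ŋ/ is closest: same manner (nasal), place distance 3 (alveolar→velar), same voicing; total 3. Next closest is /l/ at distance 4.

ŋ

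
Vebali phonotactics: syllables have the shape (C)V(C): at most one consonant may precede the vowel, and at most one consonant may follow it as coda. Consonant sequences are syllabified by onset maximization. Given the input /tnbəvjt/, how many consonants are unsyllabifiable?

The consonants /t/, /n/, /j/, /t/ cannot be parsed into a legal (C)V(C) syllable (at most one coda consonant is licensed; onsets are limited to one consonant).

4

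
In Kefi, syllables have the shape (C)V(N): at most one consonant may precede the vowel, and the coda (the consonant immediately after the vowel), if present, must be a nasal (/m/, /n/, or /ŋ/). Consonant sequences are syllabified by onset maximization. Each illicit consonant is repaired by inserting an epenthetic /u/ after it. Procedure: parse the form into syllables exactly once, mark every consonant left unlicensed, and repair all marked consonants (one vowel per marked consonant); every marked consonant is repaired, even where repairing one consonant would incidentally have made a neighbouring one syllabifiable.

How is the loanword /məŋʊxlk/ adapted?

The consonants /x/, /l/, /k/ cannot be parsed into a legal (C)V(N) syllable (only a nasal (/m/, /n/, or /ŋ/) is licensed in coda position; onsets are limited to one consonant).
Epenthesis after each stranded consonant: /x/ → /xu/, /l/ → /lu/, /k/ → /ku/.

məŋʊxuluku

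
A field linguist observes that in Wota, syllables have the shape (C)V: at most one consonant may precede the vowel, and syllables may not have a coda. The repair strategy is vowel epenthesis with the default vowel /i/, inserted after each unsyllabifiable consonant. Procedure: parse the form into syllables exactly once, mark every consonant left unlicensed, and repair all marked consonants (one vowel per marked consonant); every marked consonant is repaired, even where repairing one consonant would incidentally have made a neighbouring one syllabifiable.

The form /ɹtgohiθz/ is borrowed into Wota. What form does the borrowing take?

Syllabifying with onset maximization leaves /ɹ/, /t/, /θ/, /z/ stranded (no codas are permitted; onsets are limited to one consonant).
Epenthesis after each stranded consonant: /ɹ/ → /ɹi/, /t/ → /ti/, /θ/ → /θi/, /z/ → /zi/.

ɹitigohiθizi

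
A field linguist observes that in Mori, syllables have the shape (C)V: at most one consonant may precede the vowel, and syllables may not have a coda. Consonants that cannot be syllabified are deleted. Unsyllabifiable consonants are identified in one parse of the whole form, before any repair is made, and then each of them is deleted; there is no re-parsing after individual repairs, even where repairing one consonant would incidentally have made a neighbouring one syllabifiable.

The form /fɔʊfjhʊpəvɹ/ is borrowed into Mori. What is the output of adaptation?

fɔʊhʊpə

Under (C)V, the unsyllabifiable consonants are /f/, /j/, /v/, /ɹ/ (no codas are permitted; onsets are limited to one consonant).
Each unlicensed consonant is deleted: /f/, /j/, /v/, /ɹ/.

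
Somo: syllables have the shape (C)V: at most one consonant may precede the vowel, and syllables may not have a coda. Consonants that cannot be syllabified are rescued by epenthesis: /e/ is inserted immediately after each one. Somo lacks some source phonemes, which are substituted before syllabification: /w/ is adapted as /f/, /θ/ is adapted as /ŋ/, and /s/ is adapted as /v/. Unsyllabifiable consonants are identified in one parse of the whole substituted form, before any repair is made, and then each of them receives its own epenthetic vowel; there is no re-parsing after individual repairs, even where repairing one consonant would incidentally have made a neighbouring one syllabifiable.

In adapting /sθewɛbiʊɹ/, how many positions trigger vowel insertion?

2

After substitution the input is /vŋefɛbiʊɹ/.
The unsyllabifiable consonants are /v/, /ɹ/; each receives one epenthetic vowel.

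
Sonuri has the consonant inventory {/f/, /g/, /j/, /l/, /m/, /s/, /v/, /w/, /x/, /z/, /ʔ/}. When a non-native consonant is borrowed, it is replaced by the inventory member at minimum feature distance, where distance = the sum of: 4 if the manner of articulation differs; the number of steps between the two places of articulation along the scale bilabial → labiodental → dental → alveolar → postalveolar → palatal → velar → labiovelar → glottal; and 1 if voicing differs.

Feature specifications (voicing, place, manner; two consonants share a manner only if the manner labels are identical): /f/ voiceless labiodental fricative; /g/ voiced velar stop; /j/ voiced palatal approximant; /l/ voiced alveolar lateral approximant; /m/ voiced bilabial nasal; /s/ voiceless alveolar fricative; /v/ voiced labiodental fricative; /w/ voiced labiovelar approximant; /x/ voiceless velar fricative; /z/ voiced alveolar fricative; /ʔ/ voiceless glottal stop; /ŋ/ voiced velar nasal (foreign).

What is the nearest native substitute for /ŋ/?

g

/g/ is closest: manner differs (nasal→stop, +4), place distance 0 (velar→velar), same voicing; total 4. Next closest is /j/ at distance 5.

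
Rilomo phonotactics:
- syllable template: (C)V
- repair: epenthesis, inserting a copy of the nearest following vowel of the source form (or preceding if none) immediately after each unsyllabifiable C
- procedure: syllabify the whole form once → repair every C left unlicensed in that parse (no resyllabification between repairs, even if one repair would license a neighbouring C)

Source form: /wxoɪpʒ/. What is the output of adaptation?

woxoɪpɪʒɪ

Under (C)V, the unsyllabifiable consonants are /w/, /p/, /ʒ/ (no codas are permitted; onsets are limited to one consonant).
Inserting the epenthetic vowel yields /w/ → /wo/, /p/ → /pɪ/, /ʒ/ → /ʒɪ/.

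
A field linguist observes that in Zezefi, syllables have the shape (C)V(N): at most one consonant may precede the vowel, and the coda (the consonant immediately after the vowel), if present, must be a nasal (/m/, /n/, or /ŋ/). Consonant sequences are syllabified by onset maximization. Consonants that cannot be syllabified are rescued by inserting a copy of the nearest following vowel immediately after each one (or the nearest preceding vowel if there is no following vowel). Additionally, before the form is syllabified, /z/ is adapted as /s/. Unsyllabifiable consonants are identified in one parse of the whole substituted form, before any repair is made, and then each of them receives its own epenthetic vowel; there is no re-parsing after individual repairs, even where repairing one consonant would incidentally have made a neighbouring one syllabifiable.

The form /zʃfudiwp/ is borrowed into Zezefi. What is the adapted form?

suʃufudiwipi

Substitution: /z/ → /s/, giving /sʃfudiwp/.
Under (C)V(N), the unsyllabifiable consonants are /s/, /ʃ/, /w/, /p/ (only a nasal (/m/, /n/, or /ŋ/) is licensed in coda position; onsets are limited to one consonant).
Each unlicensed consonant becomes the onset of a new syllable: /s/ → /su/, /ʃ/ → /ʃu/, /w/ → /wi/, /p/ → /pi/.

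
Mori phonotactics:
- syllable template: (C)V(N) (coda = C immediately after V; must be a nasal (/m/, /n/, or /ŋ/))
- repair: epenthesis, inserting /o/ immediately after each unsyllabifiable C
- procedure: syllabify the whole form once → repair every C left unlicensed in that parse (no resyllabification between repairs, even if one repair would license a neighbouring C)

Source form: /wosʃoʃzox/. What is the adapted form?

wosoʃoʃozoxo

The consonants /s/, /ʃ/, /x/ cannot be parsed into a legal (C)V(N) syllable (only a nasal (/m/, /n/, or /ŋ/) is licensed in coda position; onsets are limited to one consonant).
Inserting the epenthetic vowel yields /s/ → /so/, /ʃ/ → /ʃo/, /x/ → /xo/.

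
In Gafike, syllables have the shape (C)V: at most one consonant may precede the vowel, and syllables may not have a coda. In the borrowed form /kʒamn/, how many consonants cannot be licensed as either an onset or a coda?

Syllabifying with onset maximization leaves /k/, /m/, /n/ stranded (no codas are permitted; onsets are limited to one consonant).

3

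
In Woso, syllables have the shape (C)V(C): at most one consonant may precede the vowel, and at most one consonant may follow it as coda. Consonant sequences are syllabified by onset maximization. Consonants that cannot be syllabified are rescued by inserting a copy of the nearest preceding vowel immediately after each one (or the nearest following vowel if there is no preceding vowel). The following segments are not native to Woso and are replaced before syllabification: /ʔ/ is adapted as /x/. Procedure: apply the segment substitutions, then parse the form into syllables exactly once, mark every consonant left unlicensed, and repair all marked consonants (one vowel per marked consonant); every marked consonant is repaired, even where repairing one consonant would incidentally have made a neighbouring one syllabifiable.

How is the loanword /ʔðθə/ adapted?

Substitution: /ʔ/ → /x/, giving /xðθə/.
Syllabifying with onset maximization leaves /x/, /ð/ stranded (at most one coda consonant is licensed; onsets are limited to one consonant).
Inserting the epenthetic vowel yields /x/ → /xə/, /ð/ → /ðə/.

xəðəθə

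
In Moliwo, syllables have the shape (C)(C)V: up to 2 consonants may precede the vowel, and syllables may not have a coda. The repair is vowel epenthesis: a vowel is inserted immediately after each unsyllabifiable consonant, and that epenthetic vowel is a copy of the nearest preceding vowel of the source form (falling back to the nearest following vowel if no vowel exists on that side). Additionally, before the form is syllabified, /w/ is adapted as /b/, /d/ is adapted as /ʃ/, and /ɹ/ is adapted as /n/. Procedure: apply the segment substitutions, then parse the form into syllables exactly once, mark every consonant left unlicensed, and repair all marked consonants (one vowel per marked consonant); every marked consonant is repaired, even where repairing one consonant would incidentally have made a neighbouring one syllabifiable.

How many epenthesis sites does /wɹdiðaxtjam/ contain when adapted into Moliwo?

After substitution the input is /bnʃiðaxtjam/.
The unsyllabifiable consonants are /b/, /x/, /m/; each receives one epenthetic vowel.

3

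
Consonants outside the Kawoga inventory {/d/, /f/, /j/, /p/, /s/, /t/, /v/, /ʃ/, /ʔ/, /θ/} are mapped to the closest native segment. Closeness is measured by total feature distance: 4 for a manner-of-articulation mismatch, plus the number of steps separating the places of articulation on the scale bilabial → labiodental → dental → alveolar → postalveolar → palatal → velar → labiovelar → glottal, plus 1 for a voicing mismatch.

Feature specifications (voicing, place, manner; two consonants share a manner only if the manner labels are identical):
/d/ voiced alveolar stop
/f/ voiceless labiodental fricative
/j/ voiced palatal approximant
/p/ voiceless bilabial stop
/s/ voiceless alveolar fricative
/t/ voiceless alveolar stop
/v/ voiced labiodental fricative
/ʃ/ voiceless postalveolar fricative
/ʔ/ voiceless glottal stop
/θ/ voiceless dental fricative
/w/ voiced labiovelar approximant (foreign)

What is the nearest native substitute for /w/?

/j/ is closest: same manner (approximant), place distance 2 (labiovelar→palatal), same voicing; total 2. Next closest is /ʔ/ at distance 6.

j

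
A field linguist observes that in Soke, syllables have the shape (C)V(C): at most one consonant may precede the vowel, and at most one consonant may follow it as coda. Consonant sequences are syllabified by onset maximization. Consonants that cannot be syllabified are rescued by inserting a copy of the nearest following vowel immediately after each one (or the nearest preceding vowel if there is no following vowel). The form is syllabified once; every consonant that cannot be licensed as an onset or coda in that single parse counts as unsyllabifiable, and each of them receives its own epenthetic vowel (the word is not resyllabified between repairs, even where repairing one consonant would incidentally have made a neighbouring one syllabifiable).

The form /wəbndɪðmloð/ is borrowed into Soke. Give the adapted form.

wəbnɪdɪðmoloð

Syllabifying with onset maximization leaves /n/, /m/ stranded (at most one coda consonant is licensed; onsets are limited to one consonant).
Epenthesis after each stranded consonant: /n/ → /nɪ/, /m/ → /mo/.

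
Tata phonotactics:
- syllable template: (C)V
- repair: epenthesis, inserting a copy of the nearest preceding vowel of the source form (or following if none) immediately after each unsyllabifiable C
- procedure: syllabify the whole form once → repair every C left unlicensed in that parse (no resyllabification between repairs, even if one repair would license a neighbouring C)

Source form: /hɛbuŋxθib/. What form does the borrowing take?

Under (C)V, the unsyllabifiable consonants are /ŋ/, /x/, /b/ (no codas are permitted; onsets are limited to one consonant).
Epenthesis after each stranded consonant: /ŋ/ → /ŋu/, /x/ → /xu/, /b/ → /bi/.

hɛbuŋuxuθibi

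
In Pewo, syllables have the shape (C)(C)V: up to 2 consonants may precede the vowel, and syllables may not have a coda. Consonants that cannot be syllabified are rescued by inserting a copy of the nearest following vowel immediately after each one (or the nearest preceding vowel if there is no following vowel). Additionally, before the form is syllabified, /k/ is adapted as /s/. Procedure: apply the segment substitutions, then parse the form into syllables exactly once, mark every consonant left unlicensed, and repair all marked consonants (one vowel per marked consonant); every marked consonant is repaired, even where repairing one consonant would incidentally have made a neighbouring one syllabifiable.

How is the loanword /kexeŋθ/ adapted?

sexeŋeθe

Substitution: /k/ → /s/, giving /sexeŋθ/.
Syllabifying with onset maximization leaves /ŋ/, /θ/ stranded (no codas are permitted; onsets may contain at most 2 consonants).
Each unlicensed consonant becomes the onset of a new syllable: /ŋ/ → /ŋe/, /θ/ → /θe/.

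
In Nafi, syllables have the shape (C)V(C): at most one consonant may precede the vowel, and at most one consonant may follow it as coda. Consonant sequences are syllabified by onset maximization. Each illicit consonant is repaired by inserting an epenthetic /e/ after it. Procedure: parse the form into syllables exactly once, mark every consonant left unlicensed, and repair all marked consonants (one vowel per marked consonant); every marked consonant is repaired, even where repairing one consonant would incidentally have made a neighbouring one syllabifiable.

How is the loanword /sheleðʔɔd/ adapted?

seheleðʔɔd

The consonants /s/ cannot be parsed into a legal (C)V(C) syllable (at most one coda consonant is licensed; onsets are limited to one consonant).
Inserting the epenthetic vowel yields /s/ → /se/.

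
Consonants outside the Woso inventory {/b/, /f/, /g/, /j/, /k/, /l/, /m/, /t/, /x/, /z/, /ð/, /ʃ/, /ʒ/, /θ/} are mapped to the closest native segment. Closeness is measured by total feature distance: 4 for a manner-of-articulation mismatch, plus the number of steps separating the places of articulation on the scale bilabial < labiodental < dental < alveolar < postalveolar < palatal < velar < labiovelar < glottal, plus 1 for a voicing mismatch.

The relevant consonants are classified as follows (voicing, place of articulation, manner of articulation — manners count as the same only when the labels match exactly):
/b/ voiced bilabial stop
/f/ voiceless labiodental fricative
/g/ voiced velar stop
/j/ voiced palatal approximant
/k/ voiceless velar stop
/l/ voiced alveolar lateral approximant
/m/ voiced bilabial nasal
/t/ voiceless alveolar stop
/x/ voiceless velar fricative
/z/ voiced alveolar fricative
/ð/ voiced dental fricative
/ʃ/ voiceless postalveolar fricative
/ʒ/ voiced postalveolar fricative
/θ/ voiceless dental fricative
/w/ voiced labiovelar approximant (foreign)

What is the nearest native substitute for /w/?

/j/ is closest: same manner (approximant), place distance 2 (labiovelar→palatal), same voicing; total 2. Next closest is /g/ at distance 5.

j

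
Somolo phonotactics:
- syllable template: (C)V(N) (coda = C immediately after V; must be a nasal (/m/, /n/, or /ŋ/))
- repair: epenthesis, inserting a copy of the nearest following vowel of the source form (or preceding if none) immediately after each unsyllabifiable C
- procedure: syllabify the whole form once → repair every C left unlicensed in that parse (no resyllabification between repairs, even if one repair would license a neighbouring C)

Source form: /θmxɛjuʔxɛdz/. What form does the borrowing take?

The consonants /θ/, /m/, /ʔ/, /d/, /z/ cannot be parsed into a legal (C)V(N) syllable (only a nasal (/m/, /n/, or /ŋ/) is licensed in coda position; onsets are limited to one consonant).
Inserting the epenthetic vowel yields /θ/ → /θɛ/, /m/ → /mɛ/, /ʔ/ → /ʔɛ/, /d/ → /dɛ/, /z/ → /zɛ/.

θɛmɛxɛjuʔɛxɛdɛzɛ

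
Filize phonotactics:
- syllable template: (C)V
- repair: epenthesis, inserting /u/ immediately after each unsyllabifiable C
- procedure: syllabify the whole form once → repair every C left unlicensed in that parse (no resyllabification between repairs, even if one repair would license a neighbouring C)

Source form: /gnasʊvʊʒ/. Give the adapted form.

Under (C)V, the unsyllabifiable consonants are /g/, /ʒ/ (no codas are permitted; onsets are limited to one consonant).
Each unlicensed consonant becomes the onset of a new syllable: /g/ → /gu/, /ʒ/ → /ʒu/.

gunasʊvʊʒu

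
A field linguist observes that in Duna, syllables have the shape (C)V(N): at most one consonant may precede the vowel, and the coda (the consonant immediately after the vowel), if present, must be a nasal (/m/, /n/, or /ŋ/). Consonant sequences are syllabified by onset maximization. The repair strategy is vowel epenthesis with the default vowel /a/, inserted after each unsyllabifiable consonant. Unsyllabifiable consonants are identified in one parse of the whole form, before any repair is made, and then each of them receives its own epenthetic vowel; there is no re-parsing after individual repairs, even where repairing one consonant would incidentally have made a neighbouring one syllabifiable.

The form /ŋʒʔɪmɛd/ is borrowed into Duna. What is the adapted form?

Under (C)V(N), the unsyllabifiable consonants are /ŋ/, /ʒ/, /d/ (only a nasal (/m/, /n/, or /ŋ/) is licensed in coda position; onsets are limited to one consonant).
Each unlicensed consonant becomes the onset of a new syllable: /ŋ/ → /ŋa/, /ʒ/ → /ʒa/, /d/ → /da/.

ŋaʒaʔɪmɛda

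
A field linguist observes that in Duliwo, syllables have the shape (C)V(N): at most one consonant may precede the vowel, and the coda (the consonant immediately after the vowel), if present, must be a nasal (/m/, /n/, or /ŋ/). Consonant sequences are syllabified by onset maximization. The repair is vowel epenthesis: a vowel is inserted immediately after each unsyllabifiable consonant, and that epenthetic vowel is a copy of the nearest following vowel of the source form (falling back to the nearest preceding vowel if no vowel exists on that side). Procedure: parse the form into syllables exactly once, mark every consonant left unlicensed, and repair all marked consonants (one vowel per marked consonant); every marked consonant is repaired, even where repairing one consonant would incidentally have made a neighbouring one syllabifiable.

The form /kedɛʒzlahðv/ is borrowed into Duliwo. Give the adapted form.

kedɛʒazalahaðava

Syllabifying with onset maximization leaves /ʒ/, /z/, /h/, /ð/, /v/ stranded (only a nasal (/m/, /n/, or /ŋ/) is licensed in coda position; onsets are limited to one consonant).
Inserting the epenthetic vowel yields /ʒ/ → /ʒa/, /z/ → /za/, /h/ → /ha/, /ð/ → /ða/, /v/ → /va/.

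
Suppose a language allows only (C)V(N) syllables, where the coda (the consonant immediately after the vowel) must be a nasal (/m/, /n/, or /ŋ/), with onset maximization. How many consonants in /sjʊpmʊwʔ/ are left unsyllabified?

4

Under (C)V(N), the unsyllabifiable consonants are /s/, /p/, /w/, /ʔ/ (only a nasal (/m/, /n/, or /ŋ/) is licensed in coda position; onsets are limited to one consonant).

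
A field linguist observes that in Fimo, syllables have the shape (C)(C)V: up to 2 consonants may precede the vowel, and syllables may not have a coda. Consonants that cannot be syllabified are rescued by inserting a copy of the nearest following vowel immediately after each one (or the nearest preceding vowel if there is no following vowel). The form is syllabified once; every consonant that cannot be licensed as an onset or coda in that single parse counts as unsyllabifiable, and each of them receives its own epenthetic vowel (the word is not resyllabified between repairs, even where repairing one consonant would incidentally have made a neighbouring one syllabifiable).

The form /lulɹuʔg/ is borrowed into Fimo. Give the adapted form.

lulɹuʔugu

Under (C)(C)V, the unsyllabifiable consonants are /ʔ/, /g/ (no codas are permitted; onsets may contain at most 2 consonants).
Epenthesis after each stranded consonant: /ʔ/ → /ʔu/, /g/ → /gu/.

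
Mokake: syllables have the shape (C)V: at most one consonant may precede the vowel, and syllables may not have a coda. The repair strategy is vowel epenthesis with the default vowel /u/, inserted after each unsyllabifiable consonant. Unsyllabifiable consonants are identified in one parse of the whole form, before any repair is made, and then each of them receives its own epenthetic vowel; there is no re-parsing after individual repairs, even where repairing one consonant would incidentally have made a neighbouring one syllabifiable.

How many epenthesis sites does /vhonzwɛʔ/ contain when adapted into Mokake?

4

The unsyllabifiable consonants are /v/, /n/, /z/, /ʔ/; each receives one epenthetic vowel.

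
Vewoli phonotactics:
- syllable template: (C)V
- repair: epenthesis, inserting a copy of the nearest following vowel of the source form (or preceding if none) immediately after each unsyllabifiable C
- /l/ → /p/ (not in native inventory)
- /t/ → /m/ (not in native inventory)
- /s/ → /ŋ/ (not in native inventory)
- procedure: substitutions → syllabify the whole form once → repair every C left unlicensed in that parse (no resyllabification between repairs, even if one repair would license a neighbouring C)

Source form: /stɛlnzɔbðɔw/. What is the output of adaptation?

Substitution: /s/ → /ŋ/, /t/ → /m/, /l/ → /p/, giving /ŋmɛpnzɔbðɔw/.
The consonants /ŋ/, /p/, /n/, /b/, /w/ cannot be parsed into a legal (C)V syllable (no codas are permitted; onsets are limited to one consonant).
Epenthesis after each stranded consonant: /ŋ/ → /ŋɛ/, /p/ → /pɔ/, /n/ → /nɔ/, /b/ → /bɔ/, /w/ → /wɔ/.

ŋɛmɛpɔnɔzɔbɔðɔwɔ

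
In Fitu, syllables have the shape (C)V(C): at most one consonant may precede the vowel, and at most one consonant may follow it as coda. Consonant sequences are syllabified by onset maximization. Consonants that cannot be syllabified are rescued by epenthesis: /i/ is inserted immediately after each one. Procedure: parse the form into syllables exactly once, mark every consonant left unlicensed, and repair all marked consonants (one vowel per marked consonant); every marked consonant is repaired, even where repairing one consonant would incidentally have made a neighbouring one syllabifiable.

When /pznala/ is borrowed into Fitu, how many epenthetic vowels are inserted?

The unsyllabifiable consonants are /p/, /z/; each receives one epenthetic vowel.

2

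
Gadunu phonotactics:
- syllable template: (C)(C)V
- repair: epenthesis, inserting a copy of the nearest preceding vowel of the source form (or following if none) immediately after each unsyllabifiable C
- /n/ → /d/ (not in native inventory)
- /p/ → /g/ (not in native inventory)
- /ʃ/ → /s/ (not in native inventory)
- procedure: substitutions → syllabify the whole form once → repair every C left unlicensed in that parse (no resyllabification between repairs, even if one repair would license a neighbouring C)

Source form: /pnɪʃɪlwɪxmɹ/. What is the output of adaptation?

Substitution: /p/ → /g/, /n/ → /d/, /ʃ/ → /s/, giving /gdɪsɪlwɪxmɹ/.
Under (C)(C)V, the unsyllabifiable consonants are /x/, /m/, /ɹ/ (no codas are permitted; onsets may contain at most 2 consonants).
Inserting the epenthetic vowel yields /x/ → /xɪ/, /m/ → /mɪ/, /ɹ/ → /ɹɪ/.

gdɪsɪlwɪxɪmɪɹɪ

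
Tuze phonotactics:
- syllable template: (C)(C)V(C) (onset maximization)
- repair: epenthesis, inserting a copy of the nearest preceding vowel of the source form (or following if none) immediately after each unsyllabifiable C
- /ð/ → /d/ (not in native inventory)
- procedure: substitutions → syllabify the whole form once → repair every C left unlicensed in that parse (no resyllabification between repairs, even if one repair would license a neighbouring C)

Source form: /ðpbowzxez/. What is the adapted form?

Substitution: /ð/ → /d/, giving /dpbowzxez/.
The consonants /d/ cannot be parsed into a legal (C)(C)V(C) syllable (at most one coda consonant is licensed; onsets may contain at most 2 consonants).
Each unlicensed consonant becomes the onset of a new syllable: /d/ → /do/.

dopbowzxez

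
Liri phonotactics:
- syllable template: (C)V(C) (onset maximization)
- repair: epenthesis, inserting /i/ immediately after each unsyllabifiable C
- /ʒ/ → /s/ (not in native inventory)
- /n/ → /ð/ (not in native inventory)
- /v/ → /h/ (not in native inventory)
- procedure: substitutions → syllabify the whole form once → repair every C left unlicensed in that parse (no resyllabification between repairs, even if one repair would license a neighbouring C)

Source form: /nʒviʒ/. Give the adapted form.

ðisihis

Substitution: /n/ → /ð/, /ʒ/ → /s/, /v/ → /h/, giving /ðshis/.
Under (C)V(C), the unsyllabifiable consonants are /ð/, /s/ (at most one coda consonant is licensed; onsets are limited to one consonant).
Epenthesis after each stranded consonant: /ð/ → /ði/, /s/ → /si/.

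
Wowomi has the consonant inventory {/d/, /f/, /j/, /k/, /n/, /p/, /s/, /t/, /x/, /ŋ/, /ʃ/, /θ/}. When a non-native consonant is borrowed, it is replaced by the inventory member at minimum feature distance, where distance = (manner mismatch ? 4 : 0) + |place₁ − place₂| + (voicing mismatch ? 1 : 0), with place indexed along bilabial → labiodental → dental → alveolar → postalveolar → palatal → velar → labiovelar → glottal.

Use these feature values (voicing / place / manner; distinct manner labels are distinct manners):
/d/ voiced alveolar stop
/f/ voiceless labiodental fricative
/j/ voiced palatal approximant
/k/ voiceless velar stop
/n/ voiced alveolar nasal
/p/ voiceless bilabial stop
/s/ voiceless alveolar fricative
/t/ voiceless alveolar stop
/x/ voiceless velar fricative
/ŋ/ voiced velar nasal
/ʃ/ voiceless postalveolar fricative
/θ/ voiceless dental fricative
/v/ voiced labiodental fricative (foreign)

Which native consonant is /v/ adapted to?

f

/f/ is closest: same manner (fricative), place distance 0 (labiodental→labiodental), voicing differs (+1); total 1. Next closest is /θ/ at distance 2.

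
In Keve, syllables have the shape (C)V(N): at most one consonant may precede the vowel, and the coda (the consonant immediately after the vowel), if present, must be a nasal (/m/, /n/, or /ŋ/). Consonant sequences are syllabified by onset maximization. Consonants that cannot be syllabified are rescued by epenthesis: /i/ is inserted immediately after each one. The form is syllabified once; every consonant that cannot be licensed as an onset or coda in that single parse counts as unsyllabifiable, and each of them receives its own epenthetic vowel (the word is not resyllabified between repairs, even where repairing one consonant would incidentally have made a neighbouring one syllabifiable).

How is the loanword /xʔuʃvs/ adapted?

The consonants /x/, /ʃ/, /v/, /s/ cannot be parsed into a legal (C)V(N) syllable (only a nasal (/m/, /n/, or /ŋ/) is licensed in coda position; onsets are limited to one consonant).
Epenthesis after each stranded consonant: /x/ → /xi/, /ʃ/ → /ʃi/, /v/ → /vi/, /s/ → /si/.

xiʔuʃivisi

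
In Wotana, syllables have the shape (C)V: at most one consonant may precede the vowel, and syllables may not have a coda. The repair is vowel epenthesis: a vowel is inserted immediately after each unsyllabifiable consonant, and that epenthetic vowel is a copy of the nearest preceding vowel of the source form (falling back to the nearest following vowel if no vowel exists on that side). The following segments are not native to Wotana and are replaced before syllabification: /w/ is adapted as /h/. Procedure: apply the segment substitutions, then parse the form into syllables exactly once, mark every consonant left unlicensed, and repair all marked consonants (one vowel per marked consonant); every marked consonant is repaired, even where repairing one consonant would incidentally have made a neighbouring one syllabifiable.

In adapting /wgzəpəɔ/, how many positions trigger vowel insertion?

After substitution the input is /hgzəpəɔ/.
The unsyllabifiable consonants are /h/, /g/; each receives one epenthetic vowel.

2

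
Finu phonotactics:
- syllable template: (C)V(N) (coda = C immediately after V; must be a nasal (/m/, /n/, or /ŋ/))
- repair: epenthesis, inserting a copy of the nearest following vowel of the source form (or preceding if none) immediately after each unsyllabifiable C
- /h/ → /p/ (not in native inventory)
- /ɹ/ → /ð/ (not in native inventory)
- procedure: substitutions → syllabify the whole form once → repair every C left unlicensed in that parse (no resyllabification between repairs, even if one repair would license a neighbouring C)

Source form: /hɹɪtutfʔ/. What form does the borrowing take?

Substitution: /h/ → /p/, /ɹ/ → /ð/, giving /pðɪtutfʔ/.
Under (C)V(N), the unsyllabifiable consonants are /p/, /t/, /f/, /ʔ/ (only a nasal (/m/, /n/, or /ŋ/) is licensed in coda position; onsets are limited to one consonant).
Inserting the epenthetic vowel yields /p/ → /pɪ/, /t/ → /tu/, /f/ → /fu/, /ʔ/ → /ʔu/.

pɪðɪtutufuʔu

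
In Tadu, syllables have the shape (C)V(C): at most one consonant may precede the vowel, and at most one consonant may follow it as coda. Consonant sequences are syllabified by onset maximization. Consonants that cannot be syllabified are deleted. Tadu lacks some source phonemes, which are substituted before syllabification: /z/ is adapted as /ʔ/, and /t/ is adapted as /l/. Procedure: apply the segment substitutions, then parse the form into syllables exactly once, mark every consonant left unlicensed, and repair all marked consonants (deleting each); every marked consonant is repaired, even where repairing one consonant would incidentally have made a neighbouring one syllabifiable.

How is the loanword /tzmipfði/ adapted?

mipði

Substitution: /t/ → /l/, /z/ → /ʔ/, giving /lʔmipfði/.
The consonants /l/, /ʔ/, /f/ cannot be parsed into a legal (C)V(C) syllable (at most one coda consonant is licensed; onsets are limited to one consonant).
Each unlicensed consonant is deleted: /l/, /ʔ/, /f/.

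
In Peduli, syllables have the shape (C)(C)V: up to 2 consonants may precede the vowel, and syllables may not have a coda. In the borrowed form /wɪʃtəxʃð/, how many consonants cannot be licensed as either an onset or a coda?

Under (C)(C)V, the unsyllabifiable consonants are /x/, /ʃ/, /ð/ (no codas are permitted; onsets may contain at most 2 consonants).

3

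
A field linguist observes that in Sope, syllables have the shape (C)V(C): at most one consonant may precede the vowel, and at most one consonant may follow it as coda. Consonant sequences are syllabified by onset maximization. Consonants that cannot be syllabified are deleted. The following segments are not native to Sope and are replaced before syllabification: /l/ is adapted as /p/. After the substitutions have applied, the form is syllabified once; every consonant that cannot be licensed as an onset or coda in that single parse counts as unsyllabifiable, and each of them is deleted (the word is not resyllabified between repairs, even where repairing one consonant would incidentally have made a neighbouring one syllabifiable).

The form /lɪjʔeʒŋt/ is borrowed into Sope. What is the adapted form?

pɪjʔeʒ

Substitution: /l/ → /p/, giving /pɪjʔeʒŋt/.
Syllabifying with onset maximization leaves /ŋ/, /t/ stranded (at most one coda consonant is licensed; onsets are limited to one consonant).
Deletion applies to /ŋ/, /t/.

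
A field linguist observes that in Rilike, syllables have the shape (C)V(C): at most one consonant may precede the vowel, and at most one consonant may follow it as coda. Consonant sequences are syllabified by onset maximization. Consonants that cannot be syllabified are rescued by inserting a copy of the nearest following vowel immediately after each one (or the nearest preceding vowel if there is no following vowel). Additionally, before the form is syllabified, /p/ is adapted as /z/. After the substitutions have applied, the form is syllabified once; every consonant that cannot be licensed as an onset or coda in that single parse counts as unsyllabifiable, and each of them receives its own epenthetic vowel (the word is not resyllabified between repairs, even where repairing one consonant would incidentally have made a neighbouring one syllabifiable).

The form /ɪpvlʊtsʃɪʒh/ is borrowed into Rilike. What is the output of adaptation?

ɪzvʊlʊtsɪʃɪʒhɪ

Substitution: /p/ → /z/, giving /ɪzvlʊtsʃɪʒh/.
Under (C)V(C), the unsyllabifiable consonants are /v/, /s/, /h/ (at most one coda consonant is licensed; onsets are limited to one consonant).
Epenthesis after each stranded consonant: /v/ → /vʊ/, /s/ → /sɪ/, /h/ → /hɪ/.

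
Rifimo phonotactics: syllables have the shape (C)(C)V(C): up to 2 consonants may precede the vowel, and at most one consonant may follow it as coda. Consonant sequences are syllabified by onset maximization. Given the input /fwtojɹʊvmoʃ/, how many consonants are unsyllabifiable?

1

The consonants /f/ cannot be parsed into a legal (C)(C)V(C) syllable (at most one coda consonant is licensed; onsets may contain at most 2 consonants).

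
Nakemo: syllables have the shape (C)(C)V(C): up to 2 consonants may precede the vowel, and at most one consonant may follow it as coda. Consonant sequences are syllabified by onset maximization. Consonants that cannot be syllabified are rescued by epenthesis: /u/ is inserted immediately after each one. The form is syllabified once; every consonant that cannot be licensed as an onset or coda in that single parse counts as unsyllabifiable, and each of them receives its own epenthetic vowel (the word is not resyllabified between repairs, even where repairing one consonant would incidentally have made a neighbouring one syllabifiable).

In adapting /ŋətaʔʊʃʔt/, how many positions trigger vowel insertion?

The unsyllabifiable consonants are /ʔ/, /t/; each receives one epenthetic vowel.

2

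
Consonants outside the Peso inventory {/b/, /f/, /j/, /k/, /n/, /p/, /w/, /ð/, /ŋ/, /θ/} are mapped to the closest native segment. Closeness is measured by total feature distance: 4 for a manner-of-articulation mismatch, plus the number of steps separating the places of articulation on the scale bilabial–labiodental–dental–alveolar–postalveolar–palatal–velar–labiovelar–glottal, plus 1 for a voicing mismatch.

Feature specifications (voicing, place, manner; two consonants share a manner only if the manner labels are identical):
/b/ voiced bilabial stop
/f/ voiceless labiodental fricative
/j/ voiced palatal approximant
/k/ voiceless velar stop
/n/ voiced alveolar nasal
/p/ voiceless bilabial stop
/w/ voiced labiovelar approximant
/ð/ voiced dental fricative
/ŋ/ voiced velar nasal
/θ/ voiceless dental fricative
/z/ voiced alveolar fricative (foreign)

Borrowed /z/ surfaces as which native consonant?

ð

/ð/ is closest: same manner (fricative), place distance 1 (alveolar→dental), same voicing; total 1. Next closest is /θ/ at distance 2.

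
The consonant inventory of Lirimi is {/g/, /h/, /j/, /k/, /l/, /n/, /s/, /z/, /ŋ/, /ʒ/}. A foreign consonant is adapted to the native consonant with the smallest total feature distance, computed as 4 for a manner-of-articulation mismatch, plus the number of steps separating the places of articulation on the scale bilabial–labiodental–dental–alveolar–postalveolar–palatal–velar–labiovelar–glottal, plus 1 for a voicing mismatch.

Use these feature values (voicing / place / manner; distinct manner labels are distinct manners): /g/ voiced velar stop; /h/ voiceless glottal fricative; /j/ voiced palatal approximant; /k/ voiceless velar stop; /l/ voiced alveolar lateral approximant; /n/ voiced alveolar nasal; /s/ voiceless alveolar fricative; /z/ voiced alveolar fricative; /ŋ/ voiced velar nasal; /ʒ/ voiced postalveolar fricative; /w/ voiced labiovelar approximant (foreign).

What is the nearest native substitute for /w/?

j

/j/ is closest: same manner (approximant), place distance 2 (labiovelar→palatal), same voicing; total 2. Next closest is /g/ at distance 5.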